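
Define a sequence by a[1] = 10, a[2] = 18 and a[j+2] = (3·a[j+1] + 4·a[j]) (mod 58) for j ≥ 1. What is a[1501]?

36

Listing terms: a[1] = 10; a[2] = 18; a[3] = 36; a[4] = 6; a[5] = 46; a[6] = 46; a[7] = 32; a[8] = 48; a[9] = 40; a[10] = 22; a[11] = 52; a[12] = 12; a[13] = 12; a[14] = 26; a[15] = 10; a[16] = 18.
Since (a[15], a[16]) = (a[1], a[2]) = (10, 18) (two consecutive terms determine the rest), the sequence is periodic with period 14.
(1501 - 1) mod 14 = 2, so a[1501] = a[3] = 36.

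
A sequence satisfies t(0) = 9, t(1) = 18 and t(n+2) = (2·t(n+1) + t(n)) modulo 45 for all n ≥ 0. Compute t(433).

18

Listing terms: t(0) = 9; t(1) = 18; t(2) = 0; t(3) = 18; t(4) = 36; t(5) = 0; t(6) = 36; t(7) = 27; t(8) = 0; t(9) = 27; t(10) = 9; t(11) = 0; t(12) = 9; t(13) = 18.
The sequence repeats with period 12.
So t(433) = t(0 + ((433-0) mod 12)) = t(1) = 18.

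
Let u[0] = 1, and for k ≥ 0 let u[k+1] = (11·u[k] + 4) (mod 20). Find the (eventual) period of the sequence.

Computing terms: u[0] = 1,  u[1] = 15,  u[2] = 9,  u[3] = 3,  u[4] = 17,  u[5] = 11,  u[6] = 5,  u[7] = 19,  u[8] = 13,  u[9] = 7,  u[10] = 1.
Since u[10] = u[0] = 1, the sequence is periodic with period 10.

10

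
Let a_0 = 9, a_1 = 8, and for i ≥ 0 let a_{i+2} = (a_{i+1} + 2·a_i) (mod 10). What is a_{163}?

Computing terms: a_0 = 9; a_1 = 8; a_2 = 6; a_3 = 2; a_4 = 4; a_5 = 8; a_6 = 6.
Since (a_5, a_6) = (a_1, a_2) = (8, 6) (two consecutive terms determine the rest), the sequence is eventually periodic: after a pre-period of length 1 it cycles with period 4.
For i ≥ 1, a_i depends only on (i - 1) mod 4. (163 - 1) mod 4 = 2, so a_{163} = a_3 = 2.

2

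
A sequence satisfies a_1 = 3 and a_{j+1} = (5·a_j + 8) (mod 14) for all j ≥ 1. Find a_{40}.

a_1 = 3, a_2 = 9, a_3 = 11, a_4 = 7, a_5 = 1, a_6 = 13, a_7 = 3.
The sequence repeats with period 6.
So a_{40} = a_{1 + ((40-1) mod 6)} = a_4 = 7.

7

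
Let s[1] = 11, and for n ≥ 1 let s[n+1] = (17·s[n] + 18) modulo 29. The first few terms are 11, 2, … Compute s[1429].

s[1] = 11; s[2] = 2; s[3] = 23; s[4] = 3; s[5] = 11.
Since s[5] = s[1] = 11, the sequence is periodic with period 4.
(1429 - 1) mod 4 = 0, so s[1429] = s[1] = 11.

11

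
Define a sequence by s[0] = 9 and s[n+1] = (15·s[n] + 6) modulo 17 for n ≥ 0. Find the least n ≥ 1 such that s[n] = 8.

6

Listing terms: s[0] = 9, s[1] = 5, s[2] = 13, s[3] = 14, s[4] = 12, s[5] = 16, s[6] = 8, s[7] = 7, s[8] = 9.
The sequence repeats with period 8.
The value 8 first appears (with n ≥ 1) at s[6].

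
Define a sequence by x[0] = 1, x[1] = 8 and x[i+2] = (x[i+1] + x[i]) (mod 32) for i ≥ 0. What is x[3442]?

Computing terms: x[0] = 1; x[1] = 8; x[2] = 9; x[3] = 17; x[4] = 26; x[5] = 11; x[6] = 5; x[7] = 16; x[8] = 21; x[9] = 5; x[10] = 26; x[11] = 31; x[12] = 25; x[13] = 24; x[14] = 17; x[15] = 9; x[16] = 26; x[17] = 3; x[18] = 29; x[19] = 0; x[20] = 29; x[21] = 29; x[22] = 26; x[23] = 23; x[24] = 17; x[25] = 8; x[26] = 25; x[27] = 1; x[28] = 26; x[29] = 27; x[30] = 21; x[31] = 16; x[32] = 5; x[33] = 21; x[34] = 26; x[35] = 15; x[36] = 9; x[37] = 24; x[38] = 1; x[39] = 25; x[40] = 26; x[41] = 19; x[42] = 13; x[43] = 0; x[44] = 13; x[45] = 13; x[46] = 26; x[47] = 7; x[48] = 1; x[49] = 8.
The sequence repeats with period 48.
(3442 - 0) mod 48 = 34, so x[3442] = x[34] = 26.

26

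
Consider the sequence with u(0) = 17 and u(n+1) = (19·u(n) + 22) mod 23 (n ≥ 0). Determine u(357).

Computing terms: u(0) = 17; u(1) = 0; u(2) = 22; u(3) = 3; u(4) = 10; u(5) = 5; u(6) = 2; u(7) = 14; u(8) = 12; u(9) = 20; u(10) = 11; u(11) = 1; u(12) = 18; u(13) = 19; u(14) = 15; u(15) = 8; u(16) = 13; u(17) = 16; u(18) = 4; u(19) = 6; u(20) = 21; u(21) = 7; u(22) = 17.
The sequence repeats with period 22.
So u(357) = u(0 + ((357-0) mod 22)) = u(5) = 5.

5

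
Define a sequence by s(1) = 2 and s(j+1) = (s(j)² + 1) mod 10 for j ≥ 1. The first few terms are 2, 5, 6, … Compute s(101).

We have s(1) = 2; s(2) = 5; s(3) = 6; s(4) = 7; s(5) = 0; s(6) = 1; s(7) = 2.
Since s(7) = s(1) = 2, the sequence is periodic with period 6.
(101 - 1) mod 6 = 4, so s(101) = s(5) = 0.

0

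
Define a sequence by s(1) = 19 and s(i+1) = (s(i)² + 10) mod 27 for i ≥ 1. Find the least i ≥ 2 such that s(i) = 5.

3

We have s(1) = 19, s(2) = 20, s(3) = 5, s(4) = 8, s(5) = 20.
Since s(5) = s(2) = 20, the sequence is eventually periodic: after a pre-period of length 1 it cycles with period 3.
The value 5 first appears (with i ≥ 2) at s(3).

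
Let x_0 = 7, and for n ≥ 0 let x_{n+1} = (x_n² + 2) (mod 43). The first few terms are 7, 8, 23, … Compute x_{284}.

x_0 = 7,  x_1 = 8,  x_2 = 23,  x_3 = 15,  x_4 = 12,  x_5 = 17,  x_6 = 33,  x_7 = 16,  x_8 = 0,  x_9 = 2,  x_{10} = 6,  x_{11} = 38,  x_{12} = 27,  x_{13} = 0.
Since x_{13} = x_8 = 0, the sequence is eventually periodic: after a pre-period of length 8 it cycles with period 5.
For n ≥ 8, x_n depends only on (n - 8) mod 5. (284 - 8) mod 5 = 1, so x_{284} = x_9 = 2.

2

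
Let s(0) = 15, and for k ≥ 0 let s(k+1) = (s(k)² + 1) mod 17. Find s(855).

14

s(0) = 15, s(1) = 5, s(2) = 9, s(3) = 14, s(4) = 10, s(5) = 16, s(6) = 2, s(7) = 5.
Since s(7) = s(1) = 5, the sequence is eventually periodic: after a pre-period of length 1 it cycles with period 6.
For k ≥ 1, s(k) depends only on (k - 1) mod 6. (855 - 1) mod 6 = 2, so s(855) = s(3) = 14.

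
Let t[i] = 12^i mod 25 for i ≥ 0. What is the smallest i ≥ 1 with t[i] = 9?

6

We have t[0] = 1; t[1] = 12; t[2] = 19; t[3] = 3; t[4] = 11; t[5] = 7; t[6] = 9; t[7] = 8; t[8] = 21; t[9] = 2; t[10] = 24; t[11] = 13; t[12] = 6; t[13] = 22; t[14] = 14; t[15] = 18; t[16] = 16; t[17] = 17; t[18] = 4; t[19] = 23; t[20] = 1.
Since t[20] = t[0] = 1, the sequence is periodic with period 20.
The value 9 first appears (with i ≥ 1) at t[6].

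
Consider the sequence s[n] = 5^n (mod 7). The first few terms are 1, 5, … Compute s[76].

2

Computing terms: s[0] = 1; s[1] = 5; s[2] = 4; s[3] = 6; s[4] = 2; s[5] = 3; s[6] = 1.
Since s[6] = s[0] = 1, the sequence is periodic with period 6.
So s[76] = s[0 + ((76-0) mod 6)] = s[4] = 2.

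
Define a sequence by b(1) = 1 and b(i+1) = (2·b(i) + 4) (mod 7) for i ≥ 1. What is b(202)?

1

b(1) = 1; b(2) = 6; b(3) = 2; b(4) = 1.
The sequence repeats with period 3.
So b(202) = b(1 + ((202-1) mod 3)) = b(1) = 1.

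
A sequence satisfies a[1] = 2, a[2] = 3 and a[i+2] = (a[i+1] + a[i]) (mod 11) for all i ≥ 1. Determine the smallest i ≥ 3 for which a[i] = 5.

3

a[1] = 2, a[2] = 3, a[3] = 5, a[4] = 8, a[5] = 2, a[6] = 10, a[7] = 1, a[8] = 0, a[9] = 1, a[10] = 1, a[11] = 2, a[12] = 3.
The sequence repeats with period 10.
The value 5 first appears (with i ≥ 3) at a[3].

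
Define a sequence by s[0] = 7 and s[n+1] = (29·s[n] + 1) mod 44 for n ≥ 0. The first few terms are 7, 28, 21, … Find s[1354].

s[0] = 7, s[1] = 28, s[2] = 21, s[3] = 38, s[4] = 3, s[5] = 0, s[6] = 1, s[7] = 30, s[8] = 35, s[9] = 4, s[10] = 29, s[11] = 6, s[12] = 43, s[13] = 16, s[14] = 25, s[15] = 22, s[16] = 23, s[17] = 8, s[18] = 13, s[19] = 26, s[20] = 7.
The sequence repeats with period 20.
So s[1354] = s[0 + ((1354-0) mod 20)] = s[14] = 25.

25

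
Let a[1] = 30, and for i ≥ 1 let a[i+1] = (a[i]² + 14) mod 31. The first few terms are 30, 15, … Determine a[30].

Listing terms: a[1] = 30; a[2] = 15; a[3] = 22; a[4] = 2; a[5] = 18; a[6] = 28; a[7] = 23; a[8] = 16; a[9] = 22.
Since a[9] = a[3] = 22, the sequence is eventually periodic: after a pre-period of length 2 it cycles with period 6.
For i ≥ 3, a[i] depends only on (i - 3) mod 6. (30 - 3) mod 6 = 3, so a[30] = a[6] = 28.

28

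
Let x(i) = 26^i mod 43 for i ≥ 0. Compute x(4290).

We have x(0) = 1; x(1) = 26; x(2) = 31; x(3) = 32; x(4) = 15; x(5) = 3; x(6) = 35; x(7) = 7; x(8) = 10; x(9) = 2; x(10) = 9; x(11) = 19; x(12) = 21; x(13) = 30; x(14) = 6; x(15) = 27; x(16) = 14; x(17) = 20; x(18) = 4; x(19) = 18; x(20) = 38; x(21) = 42; x(22) = 17; x(23) = 12; x(24) = 11; x(25) = 28; x(26) = 40; x(27) = 8; x(28) = 36; x(29) = 33; x(30) = 41; x(31) = 34; x(32) = 24; x(33) = 22; x(34) = 13; x(35) = 37; x(36) = 16; x(37) = 29; x(38) = 23; x(39) = 39; x(40) = 25; x(41) = 5; x(42) = 1.
Since x(42) = x(0) = 1, the sequence is periodic with period 42.
(4290 - 0) mod 42 = 6, so x(4290) = x(6) = 35.

35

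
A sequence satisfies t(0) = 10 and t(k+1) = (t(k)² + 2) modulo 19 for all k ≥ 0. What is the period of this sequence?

3

Listing terms: t(0) = 10, t(1) = 7, t(2) = 13, t(3) = 0, t(4) = 2, t(5) = 6, t(6) = 0.
Since t(6) = t(3) = 0, the sequence is eventually periodic: after a pre-period of length 3 it cycles with period 3.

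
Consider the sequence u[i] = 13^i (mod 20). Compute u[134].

9

Computing terms: u[0] = 1, u[1] = 13, u[2] = 9, u[3] = 17, u[4] = 1.
Since u[4] = u[0] = 1, the sequence is periodic with period 4.
(134 - 0) mod 4 = 2, so u[134] = u[2] = 9.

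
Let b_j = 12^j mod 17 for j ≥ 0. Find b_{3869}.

14

We have b_0 = 1,  b_1 = 12,  b_2 = 8,  b_3 = 11,  b_4 = 13,  b_5 = 3,  b_6 = 2,  b_7 = 7,  b_8 = 16,  b_9 = 5,  b_{10} = 9,  b_{11} = 6,  b_{12} = 4,  b_{13} = 14,  b_{14} = 15,  b_{15} = 10,  b_{16} = 1.
Since b_{16} = b_0 = 1, the sequence is periodic with period 16.
(3869 - 0) mod 16 = 13, so b_{3869} = b_{13} = 14.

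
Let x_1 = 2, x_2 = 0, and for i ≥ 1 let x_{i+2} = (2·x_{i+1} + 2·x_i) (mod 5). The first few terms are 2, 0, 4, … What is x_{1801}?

2

x_1 = 2, x_2 = 0, x_3 = 4, x_4 = 3, x_5 = 4, x_6 = 4, x_7 = 1, x_8 = 0, x_9 = 2, x_{10} = 4, x_{11} = 2, x_{12} = 2, x_{13} = 3, x_{14} = 0, x_{15} = 1, x_{16} = 2, x_{17} = 1, x_{18} = 1, x_{19} = 4, x_{20} = 0, x_{21} = 3, x_{22} = 1, x_{23} = 3, x_{24} = 3, x_{25} = 2, x_{26} = 0.
The sequence repeats with period 24.
So x_{1801} = x_{1 + ((1801-1) mod 24)} = x_1 = 2.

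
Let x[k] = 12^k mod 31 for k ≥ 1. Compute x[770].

5

Listing terms: x[1] = 12, x[2] = 20, x[3] = 23, x[4] = 28, x[5] = 26, x[6] = 2, x[7] = 24, x[8] = 9, x[9] = 15, x[10] = 25, x[11] = 21, x[12] = 4, x[13] = 17, x[14] = 18, x[15] = 30, x[16] = 19, x[17] = 11, x[18] = 8, x[19] = 3, x[20] = 5, x[21] = 29, x[22] = 7, x[23] = 22, x[24] = 16, x[25] = 6, x[26] = 10, x[27] = 27, x[28] = 14, x[29] = 13, x[30] = 1, x[31] = 12.
Since x[31] = x[1] = 12, the sequence is periodic with period 30.
So x[770] = x[1 + ((770-1) mod 30)] = x[20] = 5.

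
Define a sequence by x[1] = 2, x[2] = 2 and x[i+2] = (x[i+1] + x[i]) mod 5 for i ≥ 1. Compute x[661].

2

x[1] = 2; x[2] = 2; x[3] = 4; x[4] = 1; x[5] = 0; x[6] = 1; x[7] = 1; x[8] = 2; x[9] = 3; x[10] = 0; x[11] = 3; x[12] = 3; x[13] = 1; x[14] = 4; x[15] = 0; x[16] = 4; x[17] = 4; x[18] = 3; x[19] = 2; x[20] = 0; x[21] = 2; x[22] = 2.
Since (x[21], x[22]) = (x[1], x[2]) = (2, 2) (two consecutive terms determine the rest), the sequence is periodic with period 20.
(661 - 1) mod 20 = 0, so x[661] = x[1] = 2.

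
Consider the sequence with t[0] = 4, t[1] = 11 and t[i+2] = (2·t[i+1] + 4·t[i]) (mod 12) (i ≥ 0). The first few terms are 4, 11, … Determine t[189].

4

Computing terms: t[0] = 4, t[1] = 11, t[2] = 2, t[3] = 0, t[4] = 8, t[5] = 4, t[6] = 4, t[7] = 0, t[8] = 4, t[9] = 8, t[10] = 8, t[11] = 0, t[12] = 8.
Since (t[11], t[12]) = (t[3], t[4]) = (0, 8) (two consecutive terms determine the rest), the sequence is eventually periodic: after a pre-period of length 3 it cycles with period 8.
For i ≥ 3, t[i] depends only on (i - 3) mod 8. (189 - 3) mod 8 = 2, so t[189] = t[5] = 4.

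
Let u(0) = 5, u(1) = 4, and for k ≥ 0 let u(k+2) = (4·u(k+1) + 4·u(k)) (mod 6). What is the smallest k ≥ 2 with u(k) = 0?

u(0) = 5, u(1) = 4, u(2) = 0, u(3) = 4, u(4) = 4, u(5) = 2, u(6) = 0, u(7) = 2, u(8) = 2, u(9) = 4, u(10) = 0.
Since (u(9), u(10)) = (u(1), u(2)) = (4, 0) (two consecutive terms determine the rest), the sequence is eventually periodic: after a pre-period of length 1 it cycles with period 8.
The value 0 first appears (with k ≥ 2) at u(2).

2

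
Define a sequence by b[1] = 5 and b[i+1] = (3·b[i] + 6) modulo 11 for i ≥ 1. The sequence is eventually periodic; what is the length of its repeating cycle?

We have b[1] = 5,  b[2] = 10,  b[3] = 3,  b[4] = 4,  b[5] = 7,  b[6] = 5.
Since b[6] = b[1] = 5, the sequence is periodic with period 5.

5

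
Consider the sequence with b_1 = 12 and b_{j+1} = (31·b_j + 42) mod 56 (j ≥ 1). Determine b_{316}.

30

Computing terms: b_1 = 12; b_2 = 22; b_3 = 52; b_4 = 30; b_5 = 20; b_6 = 46; b_7 = 12.
Since b_7 = b_1 = 12, the sequence is periodic with period 6.
So b_{316} = b_{1 + ((316-1) mod 6)} = b_4 = 30.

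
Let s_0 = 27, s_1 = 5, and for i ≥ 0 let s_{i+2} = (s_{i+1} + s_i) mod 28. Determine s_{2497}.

We have s_0 = 27; s_1 = 5; s_2 = 4; s_3 = 9; s_4 = 13; s_5 = 22; s_6 = 7; s_7 = 1; s_8 = 8; s_9 = 9; s_{10} = 17; s_{11} = 26; s_{12} = 15; s_{13} = 13; s_{14} = 0; s_{15} = 13; s_{16} = 13; s_{17} = 26; s_{18} = 11; s_{19} = 9; s_{20} = 20; s_{21} = 1; s_{22} = 21; s_{23} = 22; s_{24} = 15; s_{25} = 9; s_{26} = 24; s_{27} = 5; s_{28} = 1; s_{29} = 6; s_{30} = 7; s_{31} = 13; s_{32} = 20; s_{33} = 5; s_{34} = 25; s_{35} = 2; s_{36} = 27; s_{37} = 1; s_{38} = 0; s_{39} = 1; s_{40} = 1; s_{41} = 2; s_{42} = 3; s_{43} = 5; s_{44} = 8; s_{45} = 13; s_{46} = 21; s_{47} = 6; s_{48} = 27; s_{49} = 5.
Since (s_{48}, s_{49}) = (s_0, s_1) = (27, 5) (two consecutive terms determine the rest), the sequence is periodic with period 48.
(2497 - 0) mod 48 = 1, so s_{2497} = s_1 = 5.

5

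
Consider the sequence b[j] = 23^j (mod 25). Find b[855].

7

Computing terms: b[0] = 1; b[1] = 23; b[2] = 4; b[3] = 17; b[4] = 16; b[5] = 18; b[6] = 14; b[7] = 22; b[8] = 6; b[9] = 13; b[10] = 24; b[11] = 2; b[12] = 21; b[13] = 8; b[14] = 9; b[15] = 7; b[16] = 11; b[17] = 3; b[18] = 19; b[19] = 12; b[20] = 1.
Since b[20] = b[0] = 1, the sequence is periodic with period 20.
So b[855] = b[0 + ((855-0) mod 20)] = b[15] = 7.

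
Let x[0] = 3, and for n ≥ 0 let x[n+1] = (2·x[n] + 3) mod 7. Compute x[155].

0

Listing terms: x[0] = 3,  x[1] = 2,  x[2] = 0,  x[3] = 3.
Since x[3] = x[0] = 3, the sequence is periodic with period 3.
(155 - 0) mod 3 = 2, so x[155] = x[2] = 0.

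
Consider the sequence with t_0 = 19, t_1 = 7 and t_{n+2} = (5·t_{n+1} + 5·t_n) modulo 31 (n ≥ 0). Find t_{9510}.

19

t_0 = 19,  t_1 = 7,  t_2 = 6,  t_3 = 3,  t_4 = 14,  t_5 = 23,  t_6 = 30,  t_7 = 17,  t_8 = 18,  t_9 = 20,  t_{10} = 4,  t_{11} = 27,  t_{12} = 0,  t_{13} = 11,  t_{14} = 24,  t_{15} = 20,  t_{16} = 3,  t_{17} = 22,  t_{18} = 1,  t_{19} = 22,  t_{20} = 22,  t_{21} = 3,  t_{22} = 1,  t_{23} = 20,  t_{24} = 12,  t_{25} = 5,  t_{26} = 23,  t_{27} = 16,  t_{28} = 9,  t_{29} = 1,  t_{30} = 19,  t_{31} = 7.
The sequence repeats with period 30.
(9510 - 0) mod 30 = 0, so t_{9510} = t_0 = 19.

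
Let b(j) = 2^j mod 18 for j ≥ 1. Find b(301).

2

b(1) = 2; b(2) = 4; b(3) = 8; b(4) = 16; b(5) = 14; b(6) = 10; b(7) = 2.
The sequence repeats with period 6.
So b(301) = b(1 + ((301-1) mod 6)) = b(1) = 2.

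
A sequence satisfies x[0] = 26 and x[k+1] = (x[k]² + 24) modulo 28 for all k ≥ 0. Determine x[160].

0

Computing terms: x[0] = 26; x[1] = 0; x[2] = 24; x[3] = 12; x[4] = 0.
Since x[4] = x[1] = 0, the sequence is eventually periodic: after a pre-period of length 1 it cycles with period 3.
For k ≥ 1, x[k] depends only on (k - 1) mod 3. (160 - 1) mod 3 = 0, so x[160] = x[1] = 0.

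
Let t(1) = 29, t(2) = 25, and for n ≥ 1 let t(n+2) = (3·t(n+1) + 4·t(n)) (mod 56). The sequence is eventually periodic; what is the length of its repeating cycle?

Computing terms: t(1) = 29; t(2) = 25; t(3) = 23; t(4) = 1; t(5) = 39; t(6) = 9; t(7) = 15; t(8) = 25; t(9) = 23.
Since (t(8), t(9)) = (t(2), t(3)) = (25, 23) (two consecutive terms determine the rest), the sequence is eventually periodic: after a pre-period of length 1 it cycles with period 6.

6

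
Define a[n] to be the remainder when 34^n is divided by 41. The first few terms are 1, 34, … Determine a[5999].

35

a[0] = 1, a[1] = 34, a[2] = 8, a[3] = 26, a[4] = 23, a[5] = 3, a[6] = 20, a[7] = 24, a[8] = 37, a[9] = 28, a[10] = 9, a[11] = 19, a[12] = 31, a[13] = 29, a[14] = 2, a[15] = 27, a[16] = 16, a[17] = 11, a[18] = 5, a[19] = 6, a[20] = 40, a[21] = 7, a[22] = 33, a[23] = 15, a[24] = 18, a[25] = 38, a[26] = 21, a[27] = 17, a[28] = 4, a[29] = 13, a[30] = 32, a[31] = 22, a[32] = 10, a[33] = 12, a[34] = 39, a[35] = 14, a[36] = 25, a[37] = 30, a[38] = 36, a[39] = 35, a[40] = 1.
The sequence repeats with period 40.
(5999 - 0) mod 40 = 39, so a[5999] = a[39] = 35.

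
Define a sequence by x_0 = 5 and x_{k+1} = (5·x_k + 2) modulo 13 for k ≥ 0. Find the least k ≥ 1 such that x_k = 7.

2

x_0 = 5, x_1 = 1, x_2 = 7, x_3 = 11, x_4 = 5.
The sequence repeats with period 4.
The value 7 first appears (with k ≥ 1) at x_2.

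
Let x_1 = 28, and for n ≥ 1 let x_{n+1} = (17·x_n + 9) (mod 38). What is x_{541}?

Listing terms: x_1 = 28; x_2 = 29; x_3 = 8; x_4 = 31; x_5 = 4; x_6 = 1; x_7 = 26; x_8 = 33; x_9 = 0; x_{10} = 9; x_{11} = 10; x_{12} = 27; x_{13} = 12; x_{14} = 23; x_{15} = 20; x_{16} = 7; x_{17} = 14; x_{18} = 19; x_{19} = 28.
Since x_{19} = x_1 = 28, the sequence is periodic with period 18.
So x_{541} = x_{1 + ((541-1) mod 18)} = x_1 = 28.

28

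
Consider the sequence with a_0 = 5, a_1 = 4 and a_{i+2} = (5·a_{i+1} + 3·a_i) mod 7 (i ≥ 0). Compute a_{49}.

a_0 = 5,  a_1 = 4,  a_2 = 0,  a_3 = 5,  a_4 = 4.
Since (a_3, a_4) = (a_0, a_1) = (5, 4) (two consecutive terms determine the rest), the sequence is periodic with period 3.
So a_{49} = a_{0 + ((49-0) mod 3)} = a_1 = 4.

4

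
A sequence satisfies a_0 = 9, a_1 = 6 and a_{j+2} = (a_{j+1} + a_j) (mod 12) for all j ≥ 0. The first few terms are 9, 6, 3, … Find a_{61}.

Computing terms: a_0 = 9; a_1 = 6; a_2 = 3; a_3 = 9; a_4 = 0; a_5 = 9; a_6 = 9; a_7 = 6.
The sequence repeats with period 6.
(61 - 0) mod 6 = 1, so a_{61} = a_1 = 6.

6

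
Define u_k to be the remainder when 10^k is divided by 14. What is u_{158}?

2

u_1 = 10; u_2 = 2; u_3 = 6; u_4 = 4; u_5 = 12; u_6 = 8; u_7 = 10.
The sequence repeats with period 6.
So u_{158} = u_{1 + ((158-1) mod 6)} = u_2 = 2.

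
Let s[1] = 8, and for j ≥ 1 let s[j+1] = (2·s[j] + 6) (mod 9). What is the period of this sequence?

Computing terms: s[1] = 8; s[2] = 4; s[3] = 5; s[4] = 7; s[5] = 2; s[6] = 1; s[7] = 8.
The sequence repeats with period 6.

6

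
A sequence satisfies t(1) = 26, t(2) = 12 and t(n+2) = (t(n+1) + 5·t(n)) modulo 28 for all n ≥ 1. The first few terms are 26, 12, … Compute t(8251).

Listing terms: t(1) = 26,  t(2) = 12,  t(3) = 2,  t(4) = 6,  t(5) = 16,  t(6) = 18,  t(7) = 14,  t(8) = 20,  t(9) = 6,  t(10) = 22,  t(11) = 24,  t(12) = 22,  t(13) = 2,  t(14) = 0,  t(15) = 10,  t(16) = 10,  t(17) = 4,  t(18) = 26,  t(19) = 18,  t(20) = 8,  t(21) = 14,  t(22) = 26,  t(23) = 12.
Since (t(22), t(23)) = (t(1), t(2)) = (26, 12) (two consecutive terms determine the rest), the sequence is periodic with period 21.
(8251 - 1) mod 21 = 18, so t(8251) = t(19) = 18.

18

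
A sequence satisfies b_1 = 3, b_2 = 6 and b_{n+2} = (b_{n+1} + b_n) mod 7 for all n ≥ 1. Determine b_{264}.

Computing terms: b_1 = 3; b_2 = 6; b_3 = 2; b_4 = 1; b_5 = 3; b_6 = 4; b_7 = 0; b_8 = 4; b_9 = 4; b_{10} = 1; b_{11} = 5; b_{12} = 6; b_{13} = 4; b_{14} = 3; b_{15} = 0; b_{16} = 3; b_{17} = 3; b_{18} = 6.
Since (b_{17}, b_{18}) = (b_1, b_2) = (3, 6) (two consecutive terms determine the rest), the sequence is periodic with period 16.
(264 - 1) mod 16 = 7, so b_{264} = b_8 = 4.

4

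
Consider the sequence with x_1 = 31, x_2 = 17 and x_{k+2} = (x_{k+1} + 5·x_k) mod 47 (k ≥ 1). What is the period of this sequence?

23

x_1 = 31,  x_2 = 17,  x_3 = 31,  x_4 = 22,  x_5 = 36,  x_6 = 5,  x_7 = 44,  x_8 = 22,  x_9 = 7,  x_{10} = 23,  x_{11} = 11,  x_{12} = 32,  x_{13} = 40,  x_{14} = 12,  x_{15} = 24,  x_{16} = 37,  x_{17} = 16,  x_{18} = 13,  x_{19} = 46,  x_{20} = 17,  x_{21} = 12,  x_{22} = 3,  x_{23} = 16,  x_{24} = 31,  x_{25} = 17.
Since (x_{24}, x_{25}) = (x_1, x_2) = (31, 17) (two consecutive terms determine the rest), the sequence is periodic with period 23.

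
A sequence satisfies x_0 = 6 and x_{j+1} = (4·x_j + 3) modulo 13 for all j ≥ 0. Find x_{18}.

Computing terms: x_0 = 6; x_1 = 1; x_2 = 7; x_3 = 5; x_4 = 10; x_5 = 4; x_6 = 6.
The sequence repeats with period 6.
(18 - 0) mod 6 = 0, so x_{18} = x_0 = 6.

6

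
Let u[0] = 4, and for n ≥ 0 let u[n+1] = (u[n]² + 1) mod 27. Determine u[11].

u[0] = 4, u[1] = 17, u[2] = 20, u[3] = 23, u[4] = 17.
Since u[4] = u[1] = 17, the sequence is eventually periodic: after a pre-period of length 1 it cycles with period 3.
For n ≥ 1, u[n] depends only on (n - 1) mod 3. (11 - 1) mod 3 = 1, so u[11] = u[2] = 20.

20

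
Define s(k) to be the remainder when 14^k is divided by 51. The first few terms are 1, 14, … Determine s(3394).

43

Listing terms: s(0) = 1,  s(1) = 14,  s(2) = 43,  s(3) = 41,  s(4) = 13,  s(5) = 29,  s(6) = 49,  s(7) = 23,  s(8) = 16,  s(9) = 20,  s(10) = 25,  s(11) = 44,  s(12) = 4,  s(13) = 5,  s(14) = 19,  s(15) = 11,  s(16) = 1.
The sequence repeats with period 16.
(3394 - 0) mod 16 = 2, so s(3394) = s(2) = 43.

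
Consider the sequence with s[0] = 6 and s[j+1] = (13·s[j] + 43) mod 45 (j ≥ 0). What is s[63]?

6

Listing terms: s[0] = 6, s[1] = 31, s[2] = 41, s[3] = 36, s[4] = 16, s[5] = 26, s[6] = 21, s[7] = 1, s[8] = 11, s[9] = 6.
The sequence repeats with period 9.
(63 - 0) mod 9 = 0, so s[63] = s[0] = 6.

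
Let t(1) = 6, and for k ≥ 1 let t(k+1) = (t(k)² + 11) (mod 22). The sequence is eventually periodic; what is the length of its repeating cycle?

t(1) = 6; t(2) = 3; t(3) = 20; t(4) = 15; t(5) = 16; t(6) = 3.
Since t(6) = t(2) = 3, the sequence is eventually periodic: after a pre-period of length 1 it cycles with period 4.

4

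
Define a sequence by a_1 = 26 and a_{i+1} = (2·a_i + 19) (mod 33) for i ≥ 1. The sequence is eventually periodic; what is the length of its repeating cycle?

10

a_1 = 26; a_2 = 5; a_3 = 29; a_4 = 11; a_5 = 8; a_6 = 2; a_7 = 23; a_8 = 32; a_9 = 17; a_{10} = 20; a_{11} = 26.
Since a_{11} = a_1 = 26, the sequence is periodic with period 10.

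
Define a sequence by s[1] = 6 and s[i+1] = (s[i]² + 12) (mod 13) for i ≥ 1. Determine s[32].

8

Computing terms: s[1] = 6,  s[2] = 9,  s[3] = 2,  s[4] = 3,  s[5] = 8,  s[6] = 11,  s[7] = 3.
Since s[7] = s[4] = 3, the sequence is eventually periodic: after a pre-period of length 3 it cycles with period 3.
For i ≥ 4, s[i] depends only on (i - 4) mod 3. (32 - 4) mod 3 = 1, so s[32] = s[5] = 8.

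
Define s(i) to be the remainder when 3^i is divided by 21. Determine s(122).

s(0) = 1; s(1) = 3; s(2) = 9; s(3) = 6; s(4) = 18; s(5) = 12; s(6) = 15; s(7) = 3.
Since s(7) = s(1) = 3, the sequence is eventually periodic: after a pre-period of length 1 it cycles with period 6.
For i ≥ 1, s(i) depends only on (i - 1) mod 6. (122 - 1) mod 6 = 1, so s(122) = s(2) = 9.

9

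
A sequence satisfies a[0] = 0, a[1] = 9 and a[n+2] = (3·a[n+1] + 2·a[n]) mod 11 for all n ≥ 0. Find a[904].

10

a[0] = 0, a[1] = 9, a[2] = 5, a[3] = 0, a[4] = 10, a[5] = 8, a[6] = 0, a[7] = 5, a[8] = 4, a[9] = 0, a[10] = 8, a[11] = 2, a[12] = 0, a[13] = 4, a[14] = 1, a[15] = 0, a[16] = 2, a[17] = 6, a[18] = 0, a[19] = 1, a[20] = 3, a[21] = 0, a[22] = 6, a[23] = 7, a[24] = 0, a[25] = 3, a[26] = 9, a[27] = 0, a[28] = 7, a[29] = 10, a[30] = 0, a[31] = 9.
The sequence repeats with period 30.
(904 - 0) mod 30 = 4, so a[904] = a[4] = 10.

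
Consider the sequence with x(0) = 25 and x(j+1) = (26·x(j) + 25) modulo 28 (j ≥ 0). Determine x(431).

7

We have x(0) = 25; x(1) = 3; x(2) = 19; x(3) = 15; x(4) = 23; x(5) = 7; x(6) = 11; x(7) = 3.
Since x(7) = x(1) = 3, the sequence is eventually periodic: after a pre-period of length 1 it cycles with period 6.
For j ≥ 1, x(j) depends only on (j - 1) mod 6. (431 - 1) mod 6 = 4, so x(431) = x(5) = 7.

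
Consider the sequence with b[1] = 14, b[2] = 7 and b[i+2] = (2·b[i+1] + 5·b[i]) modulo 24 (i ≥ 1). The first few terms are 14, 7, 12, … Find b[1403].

Listing terms: b[1] = 14; b[2] = 7; b[3] = 12; b[4] = 11; b[5] = 10; b[6] = 3; b[7] = 8; b[8] = 7; b[9] = 6; b[10] = 23; b[11] = 4; b[12] = 3; b[13] = 2; b[14] = 19; b[15] = 0; b[16] = 23; b[17] = 22; b[18] = 15; b[19] = 20; b[20] = 19; b[21] = 18; b[22] = 11; b[23] = 16; b[24] = 15; b[25] = 14; b[26] = 7.
The sequence repeats with period 24.
(1403 - 1) mod 24 = 10, so b[1403] = b[11] = 4.

4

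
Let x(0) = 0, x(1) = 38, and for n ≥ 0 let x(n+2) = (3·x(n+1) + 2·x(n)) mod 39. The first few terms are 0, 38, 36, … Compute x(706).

30

Listing terms: x(0) = 0,  x(1) = 38,  x(2) = 36,  x(3) = 28,  x(4) = 0,  x(5) = 17,  x(6) = 12,  x(7) = 31,  x(8) = 0,  x(9) = 23,  x(10) = 30,  x(11) = 19,  x(12) = 0,  x(13) = 38.
The sequence repeats with period 12.
So x(706) = x(0 + ((706-0) mod 12)) = x(10) = 30.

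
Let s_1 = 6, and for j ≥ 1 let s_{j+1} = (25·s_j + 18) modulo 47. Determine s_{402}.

Listing terms: s_1 = 6, s_2 = 27, s_3 = 35, s_4 = 0, s_5 = 18, s_6 = 45, s_7 = 15, s_8 = 17, s_9 = 20, s_{10} = 1, s_{11} = 43, s_{12} = 12, s_{13} = 36, s_{14} = 25, s_{15} = 32, s_{16} = 19, s_{17} = 23, s_{18} = 29, s_{19} = 38, s_{20} = 28, s_{21} = 13, s_{22} = 14, s_{23} = 39, s_{24} = 6.
The sequence repeats with period 23.
So s_{402} = s_{1 + ((402-1) mod 23)} = s_{11} = 43.

43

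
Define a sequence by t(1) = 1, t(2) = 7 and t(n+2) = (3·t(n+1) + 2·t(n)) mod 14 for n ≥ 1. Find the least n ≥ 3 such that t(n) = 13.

We have t(1) = 1, t(2) = 7, t(3) = 9, t(4) = 13, t(5) = 1, t(6) = 1, t(7) = 5, t(8) = 3, t(9) = 5, t(10) = 7, t(11) = 3, t(12) = 9, t(13) = 5, t(14) = 5, t(15) = 11, t(16) = 1, t(17) = 11, t(18) = 7, t(19) = 1, t(20) = 3, t(21) = 11, t(22) = 11, t(23) = 13, t(24) = 5, t(25) = 13, t(26) = 7, t(27) = 5, t(28) = 1, t(29) = 13, t(30) = 13, t(31) = 9, t(32) = 11, t(33) = 9, t(34) = 7, t(35) = 11, t(36) = 5, t(37) = 9, t(38) = 9, t(39) = 3, t(40) = 13, t(41) = 3, t(42) = 7, t(43) = 13, t(44) = 11, t(45) = 3, t(46) = 3, t(47) = 1, t(48) = 9, t(49) = 1, t(50) = 7.
The sequence repeats with period 48.
The value 13 first appears (with n ≥ 3) at t(4).

4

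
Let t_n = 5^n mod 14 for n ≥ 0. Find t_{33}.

13

Computing terms: t_0 = 1,  t_1 = 5,  t_2 = 11,  t_3 = 13,  t_4 = 9,  t_5 = 3,  t_6 = 1.
Since t_6 = t_0 = 1, the sequence is periodic with period 6.
So t_{33} = t_{0 + ((33-0) mod 6)} = t_3 = 13.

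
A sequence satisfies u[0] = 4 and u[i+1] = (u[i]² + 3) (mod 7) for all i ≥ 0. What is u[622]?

5

u[0] = 4; u[1] = 5; u[2] = 0; u[3] = 3; u[4] = 5.
Since u[4] = u[1] = 5, the sequence is eventually periodic: after a pre-period of length 1 it cycles with period 3.
For i ≥ 1, u[i] depends only on (i - 1) mod 3. (622 - 1) mod 3 = 0, so u[622] = u[1] = 5.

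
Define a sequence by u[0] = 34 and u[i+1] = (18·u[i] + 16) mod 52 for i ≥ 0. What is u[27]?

Computing terms: u[0] = 34,  u[1] = 4,  u[2] = 36,  u[3] = 40,  u[4] = 8,  u[5] = 4.
Since u[5] = u[1] = 4, the sequence is eventually periodic: after a pre-period of length 1 it cycles with period 4.
For i ≥ 1, u[i] depends only on (i - 1) mod 4. (27 - 1) mod 4 = 2, so u[27] = u[3] = 40.

40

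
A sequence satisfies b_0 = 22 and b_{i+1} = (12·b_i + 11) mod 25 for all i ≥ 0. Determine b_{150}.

1

Computing terms: b_0 = 22,  b_1 = 0,  b_2 = 11,  b_3 = 18,  b_4 = 2,  b_5 = 10,  b_6 = 6,  b_7 = 8,  b_8 = 7,  b_9 = 20,  b_{10} = 1,  b_{11} = 23,  b_{12} = 12,  b_{13} = 5,  b_{14} = 21,  b_{15} = 13,  b_{16} = 17,  b_{17} = 15,  b_{18} = 16,  b_{19} = 3,  b_{20} = 22.
Since b_{20} = b_0 = 22, the sequence is periodic with period 20.
So b_{150} = b_{0 + ((150-0) mod 20)} = b_{10} = 1.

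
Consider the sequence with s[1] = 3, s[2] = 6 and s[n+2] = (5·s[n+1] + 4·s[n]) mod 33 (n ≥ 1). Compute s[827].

12

Computing terms: s[1] = 3; s[2] = 6; s[3] = 9; s[4] = 3; s[5] = 18; s[6] = 3; s[7] = 21; s[8] = 18; s[9] = 9; s[10] = 18; s[11] = 27; s[12] = 9; s[13] = 21; s[14] = 9; s[15] = 30; s[16] = 21; s[17] = 27; s[18] = 21; s[19] = 15; s[20] = 27; s[21] = 30; s[22] = 27; s[23] = 24; s[24] = 30; s[25] = 15; s[26] = 30; s[27] = 12; s[28] = 15; s[29] = 24; s[30] = 15; s[31] = 6; s[32] = 24; s[33] = 12; s[34] = 24; s[35] = 3; s[36] = 12; s[37] = 6; s[38] = 12; s[39] = 18; s[40] = 6; s[41] = 3; s[42] = 6.
The sequence repeats with period 40.
So s[827] = s[1 + ((827-1) mod 40)] = s[27] = 12.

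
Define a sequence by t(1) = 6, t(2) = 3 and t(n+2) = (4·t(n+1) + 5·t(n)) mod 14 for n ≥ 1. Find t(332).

3

Computing terms: t(1) = 6,  t(2) = 3,  t(3) = 0,  t(4) = 1,  t(5) = 4,  t(6) = 7,  t(7) = 6,  t(8) = 3.
The sequence repeats with period 6.
So t(332) = t(1 + ((332-1) mod 6)) = t(2) = 3.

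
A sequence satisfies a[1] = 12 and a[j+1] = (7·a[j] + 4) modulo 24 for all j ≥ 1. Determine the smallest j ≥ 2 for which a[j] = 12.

We have a[1] = 12,  a[2] = 16,  a[3] = 20,  a[4] = 0,  a[5] = 4,  a[6] = 8,  a[7] = 12.
The sequence repeats with period 6.
The value 12 next appears (with j ≥ 2) at a[7].

7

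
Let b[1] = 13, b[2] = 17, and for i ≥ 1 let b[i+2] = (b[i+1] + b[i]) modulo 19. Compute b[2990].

17

Computing terms: b[1] = 13; b[2] = 17; b[3] = 11; b[4] = 9; b[5] = 1; b[6] = 10; b[7] = 11; b[8] = 2; b[9] = 13; b[10] = 15; b[11] = 9; b[12] = 5; b[13] = 14; b[14] = 0; b[15] = 14; b[16] = 14; b[17] = 9; b[18] = 4; b[19] = 13; b[20] = 17.
Since (b[19], b[20]) = (b[1], b[2]) = (13, 17) (two consecutive terms determine the rest), the sequence is periodic with period 18.
So b[2990] = b[1 + ((2990-1) mod 18)] = b[2] = 17.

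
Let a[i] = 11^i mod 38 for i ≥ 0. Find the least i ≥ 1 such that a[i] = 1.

We have a[0] = 1,  a[1] = 11,  a[2] = 7,  a[3] = 1.
Since a[3] = a[0] = 1, the sequence is periodic with period 3.
The value 1 next appears (with i ≥ 1) at a[3].

3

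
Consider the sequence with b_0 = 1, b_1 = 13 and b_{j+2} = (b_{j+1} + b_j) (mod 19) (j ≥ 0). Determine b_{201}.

8

We have b_0 = 1,  b_1 = 13,  b_2 = 14,  b_3 = 8,  b_4 = 3,  b_5 = 11,  b_6 = 14,  b_7 = 6,  b_8 = 1,  b_9 = 7,  b_{10} = 8,  b_{11} = 15,  b_{12} = 4,  b_{13} = 0,  b_{14} = 4,  b_{15} = 4,  b_{16} = 8,  b_{17} = 12,  b_{18} = 1,  b_{19} = 13.
Since (b_{18}, b_{19}) = (b_0, b_1) = (1, 13) (two consecutive terms determine the rest), the sequence is periodic with period 18.
(201 - 0) mod 18 = 3, so b_{201} = b_3 = 8.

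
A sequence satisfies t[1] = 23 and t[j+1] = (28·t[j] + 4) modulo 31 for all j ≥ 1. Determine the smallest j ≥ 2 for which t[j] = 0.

t[1] = 23, t[2] = 28, t[3] = 13, t[4] = 27, t[5] = 16, t[6] = 18, t[7] = 12, t[8] = 30, t[9] = 7, t[10] = 14, t[11] = 24, t[12] = 25, t[13] = 22, t[14] = 0, t[15] = 4, t[16] = 23.
The sequence repeats with period 15.
The value 0 first appears (with j ≥ 2) at t[14].

14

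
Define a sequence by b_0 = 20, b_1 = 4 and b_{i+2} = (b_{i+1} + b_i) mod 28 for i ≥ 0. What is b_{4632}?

Computing terms: b_0 = 20, b_1 = 4, b_2 = 24, b_3 = 0, b_4 = 24, b_5 = 24, b_6 = 20, b_7 = 16, b_8 = 8, b_9 = 24, b_{10} = 4, b_{11} = 0, b_{12} = 4, b_{13} = 4, b_{14} = 8, b_{15} = 12, b_{16} = 20, b_{17} = 4.
The sequence repeats with period 16.
(4632 - 0) mod 16 = 8, so b_{4632} = b_8 = 8.

8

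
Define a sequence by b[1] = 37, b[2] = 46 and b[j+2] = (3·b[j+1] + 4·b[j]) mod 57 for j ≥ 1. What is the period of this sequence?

18

b[1] = 37; b[2] = 46; b[3] = 1; b[4] = 16; b[5] = 52; b[6] = 49; b[7] = 13; b[8] = 7; b[9] = 16; b[10] = 19; b[11] = 7; b[12] = 40; b[13] = 34; b[14] = 34; b[15] = 10; b[16] = 52; b[17] = 25; b[18] = 55; b[19] = 37; b[20] = 46.
The sequence repeats with period 18.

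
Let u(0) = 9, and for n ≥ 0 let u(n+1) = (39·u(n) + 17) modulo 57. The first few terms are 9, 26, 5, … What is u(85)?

29

u(0) = 9; u(1) = 26; u(2) = 5; u(3) = 41; u(4) = 20; u(5) = 56; u(6) = 35; u(7) = 14; u(8) = 50; u(9) = 29; u(10) = 8; u(11) = 44; u(12) = 23; u(13) = 2; u(14) = 38; u(15) = 17; u(16) = 53; u(17) = 32; u(18) = 11; u(19) = 47; u(20) = 26.
Since u(20) = u(1) = 26, the sequence is eventually periodic: after a pre-period of length 1 it cycles with period 19.
For n ≥ 1, u(n) depends only on (n - 1) mod 19. (85 - 1) mod 19 = 8, so u(85) = u(9) = 29.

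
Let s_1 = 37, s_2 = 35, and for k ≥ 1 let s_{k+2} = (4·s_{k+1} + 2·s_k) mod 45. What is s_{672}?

11

We have s_1 = 37, s_2 = 35, s_3 = 34, s_4 = 26, s_5 = 37, s_6 = 20, s_7 = 19, s_8 = 26, s_9 = 7, s_{10} = 35, s_{11} = 19, s_{12} = 11, s_{13} = 37, s_{14} = 35.
The sequence repeats with period 12.
(672 - 1) mod 12 = 11, so s_{672} = s_{12} = 11.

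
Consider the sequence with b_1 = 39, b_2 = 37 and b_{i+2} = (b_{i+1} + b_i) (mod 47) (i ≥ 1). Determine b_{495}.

6

b_1 = 39, b_2 = 37, b_3 = 29, b_4 = 19, b_5 = 1, b_6 = 20, b_7 = 21, b_8 = 41, b_9 = 15, b_{10} = 9, b_{11} = 24, b_{12} = 33, b_{13} = 10, b_{14} = 43, b_{15} = 6, b_{16} = 2, b_{17} = 8, b_{18} = 10, b_{19} = 18, b_{20} = 28, b_{21} = 46, b_{22} = 27, b_{23} = 26, b_{24} = 6, b_{25} = 32, b_{26} = 38, b_{27} = 23, b_{28} = 14, b_{29} = 37, b_{30} = 4, b_{31} = 41, b_{32} = 45, b_{33} = 39, b_{34} = 37.
Since (b_{33}, b_{34}) = (b_1, b_2) = (39, 37) (two consecutive terms determine the rest), the sequence is periodic with period 32.
So b_{495} = b_{1 + ((495-1) mod 32)} = b_{15} = 6.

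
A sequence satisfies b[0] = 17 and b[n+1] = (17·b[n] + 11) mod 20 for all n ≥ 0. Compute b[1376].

17

Listing terms: b[0] = 17; b[1] = 0; b[2] = 11; b[3] = 18; b[4] = 17.
Since b[4] = b[0] = 17, the sequence is periodic with period 4.
(1376 - 0) mod 4 = 0, so b[1376] = b[0] = 17.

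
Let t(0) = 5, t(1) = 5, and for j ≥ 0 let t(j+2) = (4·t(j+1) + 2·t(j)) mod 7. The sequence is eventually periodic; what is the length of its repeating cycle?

Listing terms: t(0) = 5; t(1) = 5; t(2) = 2; t(3) = 4; t(4) = 6; t(5) = 4; t(6) = 0; t(7) = 1; t(8) = 4; t(9) = 4; t(10) = 3; t(11) = 6; t(12) = 2; t(13) = 6; t(14) = 0; t(15) = 5; t(16) = 6; t(17) = 6; t(18) = 1; t(19) = 2; t(20) = 3; t(21) = 2; t(22) = 0; t(23) = 4; t(24) = 2; t(25) = 2; t(26) = 5; t(27) = 3; t(28) = 1; t(29) = 3; t(30) = 0; t(31) = 6; t(32) = 3; t(33) = 3; t(34) = 4; t(35) = 1; t(36) = 5; t(37) = 1; t(38) = 0; t(39) = 2; t(40) = 1; t(41) = 1; t(42) = 6; t(43) = 5; t(44) = 4; t(45) = 5; t(46) = 0; t(47) = 3; t(48) = 5; t(49) = 5.
The sequence repeats with period 48.

48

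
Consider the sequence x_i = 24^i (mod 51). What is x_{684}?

Computing terms: x_1 = 24, x_2 = 15, x_3 = 3, x_4 = 21, x_5 = 45, x_6 = 9, x_7 = 12, x_8 = 33, x_9 = 27, x_{10} = 36, x_{11} = 48, x_{12} = 30, x_{13} = 6, x_{14} = 42, x_{15} = 39, x_{16} = 18, x_{17} = 24.
The sequence repeats with period 16.
So x_{684} = x_{1 + ((684-1) mod 16)} = x_{12} = 30.

30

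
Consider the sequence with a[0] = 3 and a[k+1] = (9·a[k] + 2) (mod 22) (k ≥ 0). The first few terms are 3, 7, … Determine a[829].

Computing terms: a[0] = 3; a[1] = 7; a[2] = 21; a[3] = 15; a[4] = 5; a[5] = 3.
Since a[5] = a[0] = 3, the sequence is periodic with period 5.
So a[829] = a[0 + ((829-0) mod 5)] = a[4] = 5.

5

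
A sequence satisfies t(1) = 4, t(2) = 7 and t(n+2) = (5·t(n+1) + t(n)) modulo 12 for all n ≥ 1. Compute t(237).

t(1) = 4,  t(2) = 7,  t(3) = 3,  t(4) = 10,  t(5) = 5,  t(6) = 11,  t(7) = 0,  t(8) = 11,  t(9) = 7,  t(10) = 10,  t(11) = 9,  t(12) = 7,  t(13) = 8,  t(14) = 11,  t(15) = 3,  t(16) = 2,  t(17) = 1,  t(18) = 7,  t(19) = 0,  t(20) = 7,  t(21) = 11,  t(22) = 2,  t(23) = 9,  t(24) = 11,  t(25) = 4,  t(26) = 7.
Since (t(25), t(26)) = (t(1), t(2)) = (4, 7) (two consecutive terms determine the rest), the sequence is periodic with period 24.
(237 - 1) mod 24 = 20, so t(237) = t(21) = 11.

11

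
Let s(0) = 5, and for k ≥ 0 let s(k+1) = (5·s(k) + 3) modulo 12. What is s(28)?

Computing terms: s(0) = 5, s(1) = 4, s(2) = 11, s(3) = 10, s(4) = 5.
Since s(4) = s(0) = 5, the sequence is periodic with period 4.
(28 - 0) mod 4 = 0, so s(28) = s(0) = 5.

5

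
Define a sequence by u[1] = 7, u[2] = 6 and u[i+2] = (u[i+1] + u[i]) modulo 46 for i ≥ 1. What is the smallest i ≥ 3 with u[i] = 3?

Listing terms: u[1] = 7,  u[2] = 6,  u[3] = 13,  u[4] = 19,  u[5] = 32,  u[6] = 5,  u[7] = 37,  u[8] = 42,  u[9] = 33,  u[10] = 29,  u[11] = 16,  u[12] = 45,  u[13] = 15,  u[14] = 14,  u[15] = 29,  u[16] = 43,  u[17] = 26,  u[18] = 23,  u[19] = 3,  u[20] = 26,  u[21] = 29,  u[22] = 9,  u[23] = 38,  u[24] = 1,  u[25] = 39,  u[26] = 40,  u[27] = 33,  u[28] = 27,  u[29] = 14,  u[30] = 41,  u[31] = 9,  u[32] = 4,  u[33] = 13,  u[34] = 17,  u[35] = 30,  u[36] = 1,  u[37] = 31,  u[38] = 32,  u[39] = 17,  u[40] = 3,  u[41] = 20,  u[42] = 23,  u[43] = 43,  u[44] = 20,  u[45] = 17,  u[46] = 37,  u[47] = 8,  u[48] = 45,  u[49] = 7,  u[50] = 6.
The sequence repeats with period 48.
The value 3 first appears (with i ≥ 3) at u[19].

19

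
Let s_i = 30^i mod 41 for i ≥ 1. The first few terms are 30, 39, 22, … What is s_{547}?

35

Computing terms: s_1 = 30, s_2 = 39, s_3 = 22, s_4 = 4, s_5 = 38, s_6 = 33, s_7 = 6, s_8 = 16, s_9 = 29, s_{10} = 9, s_{11} = 24, s_{12} = 23, s_{13} = 34, s_{14} = 36, s_{15} = 14, s_{16} = 10, s_{17} = 13, s_{18} = 21, s_{19} = 15, s_{20} = 40, s_{21} = 11, s_{22} = 2, s_{23} = 19, s_{24} = 37, s_{25} = 3, s_{26} = 8, s_{27} = 35, s_{28} = 25, s_{29} = 12, s_{30} = 32, s_{31} = 17, s_{32} = 18, s_{33} = 7, s_{34} = 5, s_{35} = 27, s_{36} = 31, s_{37} = 28, s_{38} = 20, s_{39} = 26, s_{40} = 1, s_{41} = 30.
Since s_{41} = s_1 = 30, the sequence is periodic with period 40.
So s_{547} = s_{1 + ((547-1) mod 40)} = s_{27} = 35.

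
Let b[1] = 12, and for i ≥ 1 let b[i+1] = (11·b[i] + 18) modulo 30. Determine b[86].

12

Computing terms: b[1] = 12,  b[2] = 0,  b[3] = 18,  b[4] = 6,  b[5] = 24,  b[6] = 12.
Since b[6] = b[1] = 12, the sequence is periodic with period 5.
So b[86] = b[1 + ((86-1) mod 5)] = b[1] = 12.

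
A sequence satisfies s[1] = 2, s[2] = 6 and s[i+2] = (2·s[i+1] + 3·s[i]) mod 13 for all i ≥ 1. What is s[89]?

6

We have s[1] = 2, s[2] = 6, s[3] = 5, s[4] = 2, s[5] = 6.
The sequence repeats with period 3.
(89 - 1) mod 3 = 1, so s[89] = s[2] = 6.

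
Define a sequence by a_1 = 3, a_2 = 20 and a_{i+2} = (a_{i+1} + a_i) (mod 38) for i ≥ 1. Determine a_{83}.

24

Listing terms: a_1 = 3, a_2 = 20, a_3 = 23, a_4 = 5, a_5 = 28, a_6 = 33, a_7 = 23, a_8 = 18, a_9 = 3, a_{10} = 21, a_{11} = 24, a_{12} = 7, a_{13} = 31, a_{14} = 0, a_{15} = 31, a_{16} = 31, a_{17} = 24, a_{18} = 17, a_{19} = 3, a_{20} = 20.
Since (a_{19}, a_{20}) = (a_1, a_2) = (3, 20) (two consecutive terms determine the rest), the sequence is periodic with period 18.
So a_{83} = a_{1 + ((83-1) mod 18)} = a_{11} = 24.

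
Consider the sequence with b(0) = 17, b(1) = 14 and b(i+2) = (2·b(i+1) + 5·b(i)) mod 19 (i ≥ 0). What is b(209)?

10

b(0) = 17, b(1) = 14, b(2) = 18, b(3) = 11, b(4) = 17, b(5) = 13, b(6) = 16, b(7) = 2, b(8) = 8, b(9) = 7, b(10) = 16, b(11) = 10, b(12) = 5, b(13) = 3, b(14) = 12, b(15) = 1, b(16) = 5, b(17) = 15, b(18) = 17, b(19) = 14.
The sequence repeats with period 18.
So b(209) = b(0 + ((209-0) mod 18)) = b(11) = 10.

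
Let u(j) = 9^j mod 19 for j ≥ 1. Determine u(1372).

6

We have u(1) = 9,  u(2) = 5,  u(3) = 7,  u(4) = 6,  u(5) = 16,  u(6) = 11,  u(7) = 4,  u(8) = 17,  u(9) = 1,  u(10) = 9.
The sequence repeats with period 9.
(1372 - 1) mod 9 = 3, so u(1372) = u(4) = 6.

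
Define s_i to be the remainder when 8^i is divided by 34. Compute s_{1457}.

We have s_1 = 8,  s_2 = 30,  s_3 = 2,  s_4 = 16,  s_5 = 26,  s_6 = 4,  s_7 = 32,  s_8 = 18,  s_9 = 8.
Since s_9 = s_1 = 8, the sequence is periodic with period 8.
So s_{1457} = s_{1 + ((1457-1) mod 8)} = s_1 = 8.

8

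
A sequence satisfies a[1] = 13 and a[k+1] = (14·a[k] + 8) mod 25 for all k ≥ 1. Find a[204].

10

We have a[1] = 13; a[2] = 15; a[3] = 18; a[4] = 10; a[5] = 23; a[6] = 5; a[7] = 3; a[8] = 0; a[9] = 8; a[10] = 20; a[11] = 13.
The sequence repeats with period 10.
So a[204] = a[1 + ((204-1) mod 10)] = a[4] = 10.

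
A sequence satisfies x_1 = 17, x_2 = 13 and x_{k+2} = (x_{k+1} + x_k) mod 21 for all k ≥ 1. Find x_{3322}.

1

x_1 = 17; x_2 = 13; x_3 = 9; x_4 = 1; x_5 = 10; x_6 = 11; x_7 = 0; x_8 = 11; x_9 = 11; x_{10} = 1; x_{11} = 12; x_{12} = 13; x_{13} = 4; x_{14} = 17; x_{15} = 0; x_{16} = 17; x_{17} = 17; x_{18} = 13.
Since (x_{17}, x_{18}) = (x_1, x_2) = (17, 13) (two consecutive terms determine the rest), the sequence is periodic with period 16.
So x_{3322} = x_{1 + ((3322-1) mod 16)} = x_{10} = 1.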